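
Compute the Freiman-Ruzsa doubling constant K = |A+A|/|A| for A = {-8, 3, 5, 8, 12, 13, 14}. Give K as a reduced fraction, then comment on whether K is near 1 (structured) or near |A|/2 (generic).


|A| = 7.
Compute A + A by enumerating all 49 pairs.
A + A = {-16, -5, -3, 0, 4, 5, 6, 8, 10, 11, 13, 15, 16, 17, 18, 19, 20, 21, 22, 24, 25, 26, 27, 28}, so |A + A| = 24.
K = |A + A| / |A| = 24/7 (already in lowest terms) ≈ 3.4286.
Reference: AP of size 7 gives K = 13/7 ≈ 1.8571; a fully generic set of size 7 gives K ≈ 4.0000.

|A| = 7, |A + A| = 24, K = 24/7.


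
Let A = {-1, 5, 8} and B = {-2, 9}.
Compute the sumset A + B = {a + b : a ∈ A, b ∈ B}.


A + B = {a + b : a ∈ A, b ∈ B}.
Enumerate all |A|·|B| = 3·2 = 6 pairs (a, b) and collect distinct sums.
a = -1: -1+-2=-3, -1+9=8
a = 5: 5+-2=3, 5+9=14
a = 8: 8+-2=6, 8+9=17
Collecting distinct sums: A + B = {-3, 3, 6, 8, 14, 17}
|A + B| = 6

A + B = {-3, 3, 6, 8, 14, 17}


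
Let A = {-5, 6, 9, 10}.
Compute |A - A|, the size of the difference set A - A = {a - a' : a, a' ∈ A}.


A - A = {a - a' : a, a' ∈ A}; |A| = 4.
Bounds: 2|A|-1 ≤ |A - A| ≤ |A|² - |A| + 1, i.e. 7 ≤ |A - A| ≤ 13.
Note: 0 ∈ A - A always (from a - a). The set is symmetric: if d ∈ A - A then -d ∈ A - A.
Enumerate nonzero differences d = a - a' with a > a' (then include -d):
Positive differences: {1, 3, 4, 11, 14, 15}
Full difference set: {0} ∪ (positive diffs) ∪ (negative diffs).
|A - A| = 1 + 2·6 = 13 (matches direct enumeration: 13).

|A - A| = 13


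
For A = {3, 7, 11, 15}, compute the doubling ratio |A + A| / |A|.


|A| = 4.
Compute A + A by enumerating all 16 pairs.
A + A = {6, 10, 14, 18, 22, 26, 30}, so |A + A| = 7.
K = |A + A| / |A| = 7/4 (already in lowest terms) ≈ 1.7500.
Reference: AP of size 4 gives K = 7/4 ≈ 1.7500; a fully generic set of size 4 gives K ≈ 2.5000.

|A| = 4, |A + A| = 7, K = 7/4.


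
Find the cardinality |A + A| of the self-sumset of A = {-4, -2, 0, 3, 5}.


A + A = {a + a' : a, a' ∈ A}; |A| = 5.
General bounds: 2|A| - 1 ≤ |A + A| ≤ |A|(|A|+1)/2, i.e. 9 ≤ |A + A| ≤ 15.
Lower bound 2|A|-1 is attained iff A is an arithmetic progression.
Enumerate sums a + a' for a ≤ a' (symmetric, so this suffices):
a = -4: -4+-4=-8, -4+-2=-6, -4+0=-4, -4+3=-1, -4+5=1
a = -2: -2+-2=-4, -2+0=-2, -2+3=1, -2+5=3
a = 0: 0+0=0, 0+3=3, 0+5=5
a = 3: 3+3=6, 3+5=8
a = 5: 5+5=10
Distinct sums: {-8, -6, -4, -2, -1, 0, 1, 3, 5, 6, 8, 10}
|A + A| = 12

|A + A| = 12


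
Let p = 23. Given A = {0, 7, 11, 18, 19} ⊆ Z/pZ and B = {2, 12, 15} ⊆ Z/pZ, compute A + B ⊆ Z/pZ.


Work in Z/23Z: reduce every sum a + b modulo 23.
Enumerate all 15 pairs:
a = 0: 0+2=2, 0+12=12, 0+15=15
a = 7: 7+2=9, 7+12=19, 7+15=22
a = 11: 11+2=13, 11+12=0, 11+15=3
a = 18: 18+2=20, 18+12=7, 18+15=10
a = 19: 19+2=21, 19+12=8, 19+15=11
Distinct residues collected: {0, 2, 3, 7, 8, 9, 10, 11, 12, 13, 15, 19, 20, 21, 22}
|A + B| = 15 (out of 23 total residues).

A + B = {0, 2, 3, 7, 8, 9, 10, 11, 12, 13, 15, 19, 20, 21, 22}


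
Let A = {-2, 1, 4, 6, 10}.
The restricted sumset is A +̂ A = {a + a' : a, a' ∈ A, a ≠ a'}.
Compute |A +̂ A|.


Restricted sumset: A +̂ A = {a + a' : a ∈ A, a' ∈ A, a ≠ a'}.
Equivalently, take A + A and drop any sum 2a that is achievable ONLY as a + a for a ∈ A (i.e. sums representable only with equal summands).
Enumerate pairs (a, a') with a < a' (symmetric, so each unordered pair gives one sum; this covers all a ≠ a'):
  -2 + 1 = -1
  -2 + 4 = 2
  -2 + 6 = 4
  -2 + 10 = 8
  1 + 4 = 5
  1 + 6 = 7
  1 + 10 = 11
  4 + 6 = 10
  4 + 10 = 14
  6 + 10 = 16
Collected distinct sums: {-1, 2, 4, 5, 7, 8, 10, 11, 14, 16}
|A +̂ A| = 10
(Reference bound: |A +̂ A| ≥ 2|A| - 3 for |A| ≥ 2, with |A| = 5 giving ≥ 7.)

|A +̂ A| = 10


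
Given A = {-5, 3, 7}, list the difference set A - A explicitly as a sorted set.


A - A = {a - a' : a, a' ∈ A}.
Compute a - a' for each ordered pair (a, a'):
a = -5: -5--5=0, -5-3=-8, -5-7=-12
a = 3: 3--5=8, 3-3=0, 3-7=-4
a = 7: 7--5=12, 7-3=4, 7-7=0
Collecting distinct values (and noting 0 appears from a-a):
A - A = {-12, -8, -4, 0, 4, 8, 12}
|A - A| = 7

A - A = {-12, -8, -4, 0, 4, 8, 12}


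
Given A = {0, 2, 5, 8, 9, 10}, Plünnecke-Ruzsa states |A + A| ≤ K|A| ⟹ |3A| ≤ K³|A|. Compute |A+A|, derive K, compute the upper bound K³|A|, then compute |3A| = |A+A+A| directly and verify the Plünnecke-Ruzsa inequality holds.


|A| = 6.
Step 1: Compute A + A by enumerating all 36 pairs.
A + A = {0, 2, 4, 5, 7, 8, 9, 10, 11, 12, 13, 14, 15, 16, 17, 18, 19, 20}, so |A + A| = 18.
Step 2: Doubling constant K = |A + A|/|A| = 18/6 = 18/6 ≈ 3.0000.
Step 3: Plünnecke-Ruzsa gives |3A| ≤ K³·|A| = (3.0000)³ · 6 ≈ 162.0000.
Step 4: Compute 3A = A + A + A directly by enumerating all triples (a,b,c) ∈ A³; |3A| = 29.
Step 5: Check 29 ≤ 162.0000? Yes ✓.

K = 18/6, Plünnecke-Ruzsa bound K³|A| ≈ 162.0000, |3A| = 29, inequality holds.


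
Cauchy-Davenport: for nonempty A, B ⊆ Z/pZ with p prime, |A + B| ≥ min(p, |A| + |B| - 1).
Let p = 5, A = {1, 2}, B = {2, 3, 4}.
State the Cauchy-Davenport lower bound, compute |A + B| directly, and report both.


Cauchy-Davenport: |A + B| ≥ min(p, |A| + |B| - 1) for A, B nonempty in Z/pZ.
|A| = 2, |B| = 3, p = 5.
CD lower bound = min(5, 2 + 3 - 1) = min(5, 4) = 4.
Compute A + B mod 5 directly:
a = 1: 1+2=3, 1+3=4, 1+4=0
a = 2: 2+2=4, 2+3=0, 2+4=1
A + B = {0, 1, 3, 4}, so |A + B| = 4.
Verify: 4 ≥ 4? Yes ✓.

CD lower bound = 4, actual |A + B| = 4.


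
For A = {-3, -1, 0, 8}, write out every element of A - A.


A - A = {a - a' : a, a' ∈ A}.
Compute a - a' for each ordered pair (a, a'):
a = -3: -3--3=0, -3--1=-2, -3-0=-3, -3-8=-11
a = -1: -1--3=2, -1--1=0, -1-0=-1, -1-8=-9
a = 0: 0--3=3, 0--1=1, 0-0=0, 0-8=-8
a = 8: 8--3=11, 8--1=9, 8-0=8, 8-8=0
Collecting distinct values (and noting 0 appears from a-a):
A - A = {-11, -9, -8, -3, -2, -1, 0, 1, 2, 3, 8, 9, 11}
|A - A| = 13

A - A = {-11, -9, -8, -3, -2, -1, 0, 1, 2, 3, 8, 9, 11}


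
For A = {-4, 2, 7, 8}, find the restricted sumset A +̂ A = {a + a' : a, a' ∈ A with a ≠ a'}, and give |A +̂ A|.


Restricted sumset: A +̂ A = {a + a' : a ∈ A, a' ∈ A, a ≠ a'}.
Equivalently, take A + A and drop any sum 2a that is achievable ONLY as a + a for a ∈ A (i.e. sums representable only with equal summands).
Enumerate pairs (a, a') with a < a' (symmetric, so each unordered pair gives one sum; this covers all a ≠ a'):
  -4 + 2 = -2
  -4 + 7 = 3
  -4 + 8 = 4
  2 + 7 = 9
  2 + 8 = 10
  7 + 8 = 15
Collected distinct sums: {-2, 3, 4, 9, 10, 15}
|A +̂ A| = 6
(Reference bound: |A +̂ A| ≥ 2|A| - 3 for |A| ≥ 2, with |A| = 4 giving ≥ 5.)

|A +̂ A| = 6


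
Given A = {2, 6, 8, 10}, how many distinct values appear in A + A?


A + A = {a + a' : a, a' ∈ A}; |A| = 4.
General bounds: 2|A| - 1 ≤ |A + A| ≤ |A|(|A|+1)/2, i.e. 7 ≤ |A + A| ≤ 10.
Lower bound 2|A|-1 is attained iff A is an arithmetic progression.
Enumerate sums a + a' for a ≤ a' (symmetric, so this suffices):
a = 2: 2+2=4, 2+6=8, 2+8=10, 2+10=12
a = 6: 6+6=12, 6+8=14, 6+10=16
a = 8: 8+8=16, 8+10=18
a = 10: 10+10=20
Distinct sums: {4, 8, 10, 12, 14, 16, 18, 20}
|A + A| = 8

|A + A| = 8


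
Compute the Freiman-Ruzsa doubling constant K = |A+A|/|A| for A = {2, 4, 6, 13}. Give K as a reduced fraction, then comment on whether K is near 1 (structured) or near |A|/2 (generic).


|A| = 4.
Compute A + A by enumerating all 16 pairs.
A + A = {4, 6, 8, 10, 12, 15, 17, 19, 26}, so |A + A| = 9.
K = |A + A| / |A| = 9/4 (already in lowest terms) ≈ 2.2500.
Reference: AP of size 4 gives K = 7/4 ≈ 1.7500; a fully generic set of size 4 gives K ≈ 2.5000.

|A| = 4, |A + A| = 9, K = 9/4.


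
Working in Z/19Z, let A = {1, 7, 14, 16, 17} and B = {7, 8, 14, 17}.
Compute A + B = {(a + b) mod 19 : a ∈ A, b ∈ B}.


Work in Z/19Z: reduce every sum a + b modulo 19.
Enumerate all 20 pairs:
a = 1: 1+7=8, 1+8=9, 1+14=15, 1+17=18
a = 7: 7+7=14, 7+8=15, 7+14=2, 7+17=5
a = 14: 14+7=2, 14+8=3, 14+14=9, 14+17=12
a = 16: 16+7=4, 16+8=5, 16+14=11, 16+17=14
a = 17: 17+7=5, 17+8=6, 17+14=12, 17+17=15
Distinct residues collected: {2, 3, 4, 5, 6, 8, 9, 11, 12, 14, 15, 18}
|A + B| = 12 (out of 19 total residues).

A + B = {2, 3, 4, 5, 6, 8, 9, 11, 12, 14, 15, 18}


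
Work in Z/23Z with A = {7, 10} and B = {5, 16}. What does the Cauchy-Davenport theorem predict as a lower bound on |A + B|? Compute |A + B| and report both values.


Cauchy-Davenport: |A + B| ≥ min(p, |A| + |B| - 1) for A, B nonempty in Z/pZ.
|A| = 2, |B| = 2, p = 23.
CD lower bound = min(23, 2 + 2 - 1) = min(23, 3) = 3.
Compute A + B mod 23 directly:
a = 7: 7+5=12, 7+16=0
a = 10: 10+5=15, 10+16=3
A + B = {0, 3, 12, 15}, so |A + B| = 4.
Verify: 4 ≥ 3? Yes ✓.

CD lower bound = 3, actual |A + B| = 4.


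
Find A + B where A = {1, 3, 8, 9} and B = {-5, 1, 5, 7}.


A + B = {a + b : a ∈ A, b ∈ B}.
Enumerate all |A|·|B| = 4·4 = 16 pairs (a, b) and collect distinct sums.
a = 1: 1+-5=-4, 1+1=2, 1+5=6, 1+7=8
a = 3: 3+-5=-2, 3+1=4, 3+5=8, 3+7=10
a = 8: 8+-5=3, 8+1=9, 8+5=13, 8+7=15
a = 9: 9+-5=4, 9+1=10, 9+5=14, 9+7=16
Collecting distinct sums: A + B = {-4, -2, 2, 3, 4, 6, 8, 9, 10, 13, 14, 15, 16}
|A + B| = 13

A + B = {-4, -2, 2, 3, 4, 6, 8, 9, 10, 13, 14, 15, 16}


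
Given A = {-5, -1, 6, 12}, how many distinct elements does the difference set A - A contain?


A - A = {a - a' : a, a' ∈ A}; |A| = 4.
Bounds: 2|A|-1 ≤ |A - A| ≤ |A|² - |A| + 1, i.e. 7 ≤ |A - A| ≤ 13.
Note: 0 ∈ A - A always (from a - a). The set is symmetric: if d ∈ A - A then -d ∈ A - A.
Enumerate nonzero differences d = a - a' with a > a' (then include -d):
Positive differences: {4, 6, 7, 11, 13, 17}
Full difference set: {0} ∪ (positive diffs) ∪ (negative diffs).
|A - A| = 1 + 2·6 = 13 (matches direct enumeration: 13).

|A - A| = 13


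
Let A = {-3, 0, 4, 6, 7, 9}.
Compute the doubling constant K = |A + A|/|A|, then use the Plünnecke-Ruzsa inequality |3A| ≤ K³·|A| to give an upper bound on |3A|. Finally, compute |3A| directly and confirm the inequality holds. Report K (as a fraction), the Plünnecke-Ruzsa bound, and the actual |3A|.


|A| = 6.
Step 1: Compute A + A by enumerating all 36 pairs.
A + A = {-6, -3, 0, 1, 3, 4, 6, 7, 8, 9, 10, 11, 12, 13, 14, 15, 16, 18}, so |A + A| = 18.
Step 2: Doubling constant K = |A + A|/|A| = 18/6 = 18/6 ≈ 3.0000.
Step 3: Plünnecke-Ruzsa gives |3A| ≤ K³·|A| = (3.0000)³ · 6 ≈ 162.0000.
Step 4: Compute 3A = A + A + A directly by enumerating all triples (a,b,c) ∈ A³; |3A| = 30.
Step 5: Check 30 ≤ 162.0000? Yes ✓.

K = 18/6, Plünnecke-Ruzsa bound K³|A| ≈ 162.0000, |3A| = 30, inequality holds.


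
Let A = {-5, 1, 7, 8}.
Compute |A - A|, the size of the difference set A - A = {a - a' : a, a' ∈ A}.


A - A = {a - a' : a, a' ∈ A}; |A| = 4.
Bounds: 2|A|-1 ≤ |A - A| ≤ |A|² - |A| + 1, i.e. 7 ≤ |A - A| ≤ 13.
Note: 0 ∈ A - A always (from a - a). The set is symmetric: if d ∈ A - A then -d ∈ A - A.
Enumerate nonzero differences d = a - a' with a > a' (then include -d):
Positive differences: {1, 6, 7, 12, 13}
Full difference set: {0} ∪ (positive diffs) ∪ (negative diffs).
|A - A| = 1 + 2·5 = 11 (matches direct enumeration: 11).

|A - A| = 11


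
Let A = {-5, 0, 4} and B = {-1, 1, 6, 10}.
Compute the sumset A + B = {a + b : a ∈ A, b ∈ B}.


A + B = {a + b : a ∈ A, b ∈ B}.
Enumerate all |A|·|B| = 3·4 = 12 pairs (a, b) and collect distinct sums.
a = -5: -5+-1=-6, -5+1=-4, -5+6=1, -5+10=5
a = 0: 0+-1=-1, 0+1=1, 0+6=6, 0+10=10
a = 4: 4+-1=3, 4+1=5, 4+6=10, 4+10=14
Collecting distinct sums: A + B = {-6, -4, -1, 1, 3, 5, 6, 10, 14}
|A + B| = 9

A + B = {-6, -4, -1, 1, 3, 5, 6, 10, 14}


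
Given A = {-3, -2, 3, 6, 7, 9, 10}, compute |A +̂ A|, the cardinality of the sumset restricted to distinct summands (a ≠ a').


Restricted sumset: A +̂ A = {a + a' : a ∈ A, a' ∈ A, a ≠ a'}.
Equivalently, take A + A and drop any sum 2a that is achievable ONLY as a + a for a ∈ A (i.e. sums representable only with equal summands).
Enumerate pairs (a, a') with a < a' (symmetric, so each unordered pair gives one sum; this covers all a ≠ a'):
  -3 + -2 = -5
  -3 + 3 = 0
  -3 + 6 = 3
  -3 + 7 = 4
  -3 + 9 = 6
  -3 + 10 = 7
  -2 + 3 = 1
  -2 + 6 = 4
  -2 + 7 = 5
  -2 + 9 = 7
  -2 + 10 = 8
  3 + 6 = 9
  3 + 7 = 10
  3 + 9 = 12
  3 + 10 = 13
  6 + 7 = 13
  6 + 9 = 15
  6 + 10 = 16
  7 + 9 = 16
  7 + 10 = 17
  9 + 10 = 19
Collected distinct sums: {-5, 0, 1, 3, 4, 5, 6, 7, 8, 9, 10, 12, 13, 15, 16, 17, 19}
|A +̂ A| = 17
(Reference bound: |A +̂ A| ≥ 2|A| - 3 for |A| ≥ 2, with |A| = 7 giving ≥ 11.)

|A +̂ A| = 17


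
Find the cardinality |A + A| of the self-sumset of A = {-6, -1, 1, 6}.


A + A = {a + a' : a, a' ∈ A}; |A| = 4.
General bounds: 2|A| - 1 ≤ |A + A| ≤ |A|(|A|+1)/2, i.e. 7 ≤ |A + A| ≤ 10.
Lower bound 2|A|-1 is attained iff A is an arithmetic progression.
Enumerate sums a + a' for a ≤ a' (symmetric, so this suffices):
a = -6: -6+-6=-12, -6+-1=-7, -6+1=-5, -6+6=0
a = -1: -1+-1=-2, -1+1=0, -1+6=5
a = 1: 1+1=2, 1+6=7
a = 6: 6+6=12
Distinct sums: {-12, -7, -5, -2, 0, 2, 5, 7, 12}
|A + A| = 9

|A + A| = 9


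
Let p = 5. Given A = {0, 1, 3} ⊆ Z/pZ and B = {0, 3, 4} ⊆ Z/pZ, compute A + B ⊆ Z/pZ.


Work in Z/5Z: reduce every sum a + b modulo 5.
Enumerate all 9 pairs:
a = 0: 0+0=0, 0+3=3, 0+4=4
a = 1: 1+0=1, 1+3=4, 1+4=0
a = 3: 3+0=3, 3+3=1, 3+4=2
Distinct residues collected: {0, 1, 2, 3, 4}
|A + B| = 5 (out of 5 total residues).

A + B = {0, 1, 2, 3, 4}


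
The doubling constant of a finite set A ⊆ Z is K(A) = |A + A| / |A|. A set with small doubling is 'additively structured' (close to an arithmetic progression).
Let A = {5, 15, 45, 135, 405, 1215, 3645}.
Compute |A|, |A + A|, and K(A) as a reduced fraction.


|A| = 7.
Compute A + A by enumerating all 49 pairs.
A + A = {10, 20, 30, 50, 60, 90, 140, 150, 180, 270, 410, 420, 450, 540, 810, 1220, 1230, 1260, 1350, 1620, 2430, 3650, 3660, 3690, 3780, 4050, 4860, 7290}, so |A + A| = 28.
K = |A + A| / |A| = 28/7 = 4/1 ≈ 4.0000.
Reference: AP of size 7 gives K = 13/7 ≈ 1.8571; a fully generic set of size 7 gives K ≈ 4.0000.

|A| = 7, |A + A| = 28, K = 28/7 = 4/1.


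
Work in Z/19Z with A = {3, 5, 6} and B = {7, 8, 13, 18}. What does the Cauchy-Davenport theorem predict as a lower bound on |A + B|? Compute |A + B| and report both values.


Cauchy-Davenport: |A + B| ≥ min(p, |A| + |B| - 1) for A, B nonempty in Z/pZ.
|A| = 3, |B| = 4, p = 19.
CD lower bound = min(19, 3 + 4 - 1) = min(19, 6) = 6.
Compute A + B mod 19 directly:
a = 3: 3+7=10, 3+8=11, 3+13=16, 3+18=2
a = 5: 5+7=12, 5+8=13, 5+13=18, 5+18=4
a = 6: 6+7=13, 6+8=14, 6+13=0, 6+18=5
A + B = {0, 2, 4, 5, 10, 11, 12, 13, 14, 16, 18}, so |A + B| = 11.
Verify: 11 ≥ 6? Yes ✓.

CD lower bound = 6, actual |A + B| = 11.


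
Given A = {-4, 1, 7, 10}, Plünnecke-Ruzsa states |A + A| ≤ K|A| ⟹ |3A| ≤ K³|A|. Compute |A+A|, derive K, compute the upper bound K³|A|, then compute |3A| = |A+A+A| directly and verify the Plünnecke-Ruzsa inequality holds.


|A| = 4.
Step 1: Compute A + A by enumerating all 16 pairs.
A + A = {-8, -3, 2, 3, 6, 8, 11, 14, 17, 20}, so |A + A| = 10.
Step 2: Doubling constant K = |A + A|/|A| = 10/4 = 10/4 ≈ 2.5000.
Step 3: Plünnecke-Ruzsa gives |3A| ≤ K³·|A| = (2.5000)³ · 4 ≈ 62.5000.
Step 4: Compute 3A = A + A + A directly by enumerating all triples (a,b,c) ∈ A³; |3A| = 19.
Step 5: Check 19 ≤ 62.5000? Yes ✓.

K = 10/4, Plünnecke-Ruzsa bound K³|A| ≈ 62.5000, |3A| = 19, inequality holds.


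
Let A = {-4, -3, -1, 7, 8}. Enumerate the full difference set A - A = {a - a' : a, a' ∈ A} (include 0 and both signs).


A - A = {a - a' : a, a' ∈ A}.
Compute a - a' for each ordered pair (a, a'):
a = -4: -4--4=0, -4--3=-1, -4--1=-3, -4-7=-11, -4-8=-12
a = -3: -3--4=1, -3--3=0, -3--1=-2, -3-7=-10, -3-8=-11
a = -1: -1--4=3, -1--3=2, -1--1=0, -1-7=-8, -1-8=-9
a = 7: 7--4=11, 7--3=10, 7--1=8, 7-7=0, 7-8=-1
a = 8: 8--4=12, 8--3=11, 8--1=9, 8-7=1, 8-8=0
Collecting distinct values (and noting 0 appears from a-a):
A - A = {-12, -11, -10, -9, -8, -3, -2, -1, 0, 1, 2, 3, 8, 9, 10, 11, 12}
|A - A| = 17

A - A = {-12, -11, -10, -9, -8, -3, -2, -1, 0, 1, 2, 3, 8, 9, 10, 11, 12}


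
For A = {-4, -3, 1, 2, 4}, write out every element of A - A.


A - A = {a - a' : a, a' ∈ A}.
Compute a - a' for each ordered pair (a, a'):
a = -4: -4--4=0, -4--3=-1, -4-1=-5, -4-2=-6, -4-4=-8
a = -3: -3--4=1, -3--3=0, -3-1=-4, -3-2=-5, -3-4=-7
a = 1: 1--4=5, 1--3=4, 1-1=0, 1-2=-1, 1-4=-3
a = 2: 2--4=6, 2--3=5, 2-1=1, 2-2=0, 2-4=-2
a = 4: 4--4=8, 4--3=7, 4-1=3, 4-2=2, 4-4=0
Collecting distinct values (and noting 0 appears from a-a):
A - A = {-8, -7, -6, -5, -4, -3, -2, -1, 0, 1, 2, 3, 4, 5, 6, 7, 8}
|A - A| = 17

A - A = {-8, -7, -6, -5, -4, -3, -2, -1, 0, 1, 2, 3, 4, 5, 6, 7, 8}


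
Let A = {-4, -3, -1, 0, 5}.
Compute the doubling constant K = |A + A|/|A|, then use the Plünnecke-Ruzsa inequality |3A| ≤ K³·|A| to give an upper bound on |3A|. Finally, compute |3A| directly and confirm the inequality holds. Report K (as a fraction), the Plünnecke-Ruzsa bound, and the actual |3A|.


|A| = 5.
Step 1: Compute A + A by enumerating all 25 pairs.
A + A = {-8, -7, -6, -5, -4, -3, -2, -1, 0, 1, 2, 4, 5, 10}, so |A + A| = 14.
Step 2: Doubling constant K = |A + A|/|A| = 14/5 = 14/5 ≈ 2.8000.
Step 3: Plünnecke-Ruzsa gives |3A| ≤ K³·|A| = (2.8000)³ · 5 ≈ 109.7600.
Step 4: Compute 3A = A + A + A directly by enumerating all triples (a,b,c) ∈ A³; |3A| = 23.
Step 5: Check 23 ≤ 109.7600? Yes ✓.

K = 14/5, Plünnecke-Ruzsa bound K³|A| ≈ 109.7600, |3A| = 23, inequality holds.


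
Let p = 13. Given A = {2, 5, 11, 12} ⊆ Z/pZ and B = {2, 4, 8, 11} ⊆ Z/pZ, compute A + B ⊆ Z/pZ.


Work in Z/13Z: reduce every sum a + b modulo 13.
Enumerate all 16 pairs:
a = 2: 2+2=4, 2+4=6, 2+8=10, 2+11=0
a = 5: 5+2=7, 5+4=9, 5+8=0, 5+11=3
a = 11: 11+2=0, 11+4=2, 11+8=6, 11+11=9
a = 12: 12+2=1, 12+4=3, 12+8=7, 12+11=10
Distinct residues collected: {0, 1, 2, 3, 4, 6, 7, 9, 10}
|A + B| = 9 (out of 13 total residues).

A + B = {0, 1, 2, 3, 4, 6, 7, 9, 10}


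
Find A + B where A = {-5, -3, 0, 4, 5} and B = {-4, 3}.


A + B = {a + b : a ∈ A, b ∈ B}.
Enumerate all |A|·|B| = 5·2 = 10 pairs (a, b) and collect distinct sums.
a = -5: -5+-4=-9, -5+3=-2
a = -3: -3+-4=-7, -3+3=0
a = 0: 0+-4=-4, 0+3=3
a = 4: 4+-4=0, 4+3=7
a = 5: 5+-4=1, 5+3=8
Collecting distinct sums: A + B = {-9, -7, -4, -2, 0, 1, 3, 7, 8}
|A + B| = 9

A + B = {-9, -7, -4, -2, 0, 1, 3, 7, 8}


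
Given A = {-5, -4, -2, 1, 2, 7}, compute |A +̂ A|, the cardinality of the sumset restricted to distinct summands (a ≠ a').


Restricted sumset: A +̂ A = {a + a' : a ∈ A, a' ∈ A, a ≠ a'}.
Equivalently, take A + A and drop any sum 2a that is achievable ONLY as a + a for a ∈ A (i.e. sums representable only with equal summands).
Enumerate pairs (a, a') with a < a' (symmetric, so each unordered pair gives one sum; this covers all a ≠ a'):
  -5 + -4 = -9
  -5 + -2 = -7
  -5 + 1 = -4
  -5 + 2 = -3
  -5 + 7 = 2
  -4 + -2 = -6
  -4 + 1 = -3
  -4 + 2 = -2
  -4 + 7 = 3
  -2 + 1 = -1
  -2 + 2 = 0
  -2 + 7 = 5
  1 + 2 = 3
  1 + 7 = 8
  2 + 7 = 9
Collected distinct sums: {-9, -7, -6, -4, -3, -2, -1, 0, 2, 3, 5, 8, 9}
|A +̂ A| = 13
(Reference bound: |A +̂ A| ≥ 2|A| - 3 for |A| ≥ 2, with |A| = 6 giving ≥ 9.)

|A +̂ A| = 13


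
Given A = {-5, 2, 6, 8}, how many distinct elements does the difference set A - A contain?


A - A = {a - a' : a, a' ∈ A}; |A| = 4.
Bounds: 2|A|-1 ≤ |A - A| ≤ |A|² - |A| + 1, i.e. 7 ≤ |A - A| ≤ 13.
Note: 0 ∈ A - A always (from a - a). The set is symmetric: if d ∈ A - A then -d ∈ A - A.
Enumerate nonzero differences d = a - a' with a > a' (then include -d):
Positive differences: {2, 4, 6, 7, 11, 13}
Full difference set: {0} ∪ (positive diffs) ∪ (negative diffs).
|A - A| = 1 + 2·6 = 13 (matches direct enumeration: 13).

|A - A| = 13


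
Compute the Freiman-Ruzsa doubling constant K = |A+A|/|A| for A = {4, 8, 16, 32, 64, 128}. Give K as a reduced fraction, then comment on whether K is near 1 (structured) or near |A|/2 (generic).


|A| = 6.
Compute A + A by enumerating all 36 pairs.
A + A = {8, 12, 16, 20, 24, 32, 36, 40, 48, 64, 68, 72, 80, 96, 128, 132, 136, 144, 160, 192, 256}, so |A + A| = 21.
K = |A + A| / |A| = 21/6 = 7/2 ≈ 3.5000.
Reference: AP of size 6 gives K = 11/6 ≈ 1.8333; a fully generic set of size 6 gives K ≈ 3.5000.

|A| = 6, |A + A| = 21, K = 21/6 = 7/2.


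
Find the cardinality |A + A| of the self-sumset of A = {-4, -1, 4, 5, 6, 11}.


A + A = {a + a' : a, a' ∈ A}; |A| = 6.
General bounds: 2|A| - 1 ≤ |A + A| ≤ |A|(|A|+1)/2, i.e. 11 ≤ |A + A| ≤ 21.
Lower bound 2|A|-1 is attained iff A is an arithmetic progression.
Enumerate sums a + a' for a ≤ a' (symmetric, so this suffices):
a = -4: -4+-4=-8, -4+-1=-5, -4+4=0, -4+5=1, -4+6=2, -4+11=7
a = -1: -1+-1=-2, -1+4=3, -1+5=4, -1+6=5, -1+11=10
a = 4: 4+4=8, 4+5=9, 4+6=10, 4+11=15
a = 5: 5+5=10, 5+6=11, 5+11=16
a = 6: 6+6=12, 6+11=17
a = 11: 11+11=22
Distinct sums: {-8, -5, -2, 0, 1, 2, 3, 4, 5, 7, 8, 9, 10, 11, 12, 15, 16, 17, 22}
|A + A| = 19

|A + A| = 19


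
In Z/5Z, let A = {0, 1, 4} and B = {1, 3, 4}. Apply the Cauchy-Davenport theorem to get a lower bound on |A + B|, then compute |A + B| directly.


Cauchy-Davenport: |A + B| ≥ min(p, |A| + |B| - 1) for A, B nonempty in Z/pZ.
|A| = 3, |B| = 3, p = 5.
CD lower bound = min(5, 3 + 3 - 1) = min(5, 5) = 5.
Compute A + B mod 5 directly:
a = 0: 0+1=1, 0+3=3, 0+4=4
a = 1: 1+1=2, 1+3=4, 1+4=0
a = 4: 4+1=0, 4+3=2, 4+4=3
A + B = {0, 1, 2, 3, 4}, so |A + B| = 5.
Verify: 5 ≥ 5? Yes ✓.

CD lower bound = 5, actual |A + B| = 5.


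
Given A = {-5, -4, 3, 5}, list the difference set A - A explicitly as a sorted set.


A - A = {a - a' : a, a' ∈ A}.
Compute a - a' for each ordered pair (a, a'):
a = -5: -5--5=0, -5--4=-1, -5-3=-8, -5-5=-10
a = -4: -4--5=1, -4--4=0, -4-3=-7, -4-5=-9
a = 3: 3--5=8, 3--4=7, 3-3=0, 3-5=-2
a = 5: 5--5=10, 5--4=9, 5-3=2, 5-5=0
Collecting distinct values (and noting 0 appears from a-a):
A - A = {-10, -9, -8, -7, -2, -1, 0, 1, 2, 7, 8, 9, 10}
|A - A| = 13

A - A = {-10, -9, -8, -7, -2, -1, 0, 1, 2, 7, 8, 9, 10}


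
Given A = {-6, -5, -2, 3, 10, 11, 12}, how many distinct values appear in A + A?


A + A = {a + a' : a, a' ∈ A}; |A| = 7.
General bounds: 2|A| - 1 ≤ |A + A| ≤ |A|(|A|+1)/2, i.e. 13 ≤ |A + A| ≤ 28.
Lower bound 2|A|-1 is attained iff A is an arithmetic progression.
Enumerate sums a + a' for a ≤ a' (symmetric, so this suffices):
a = -6: -6+-6=-12, -6+-5=-11, -6+-2=-8, -6+3=-3, -6+10=4, -6+11=5, -6+12=6
a = -5: -5+-5=-10, -5+-2=-7, -5+3=-2, -5+10=5, -5+11=6, -5+12=7
a = -2: -2+-2=-4, -2+3=1, -2+10=8, -2+11=9, -2+12=10
a = 3: 3+3=6, 3+10=13, 3+11=14, 3+12=15
a = 10: 10+10=20, 10+11=21, 10+12=22
a = 11: 11+11=22, 11+12=23
a = 12: 12+12=24
Distinct sums: {-12, -11, -10, -8, -7, -4, -3, -2, 1, 4, 5, 6, 7, 8, 9, 10, 13, 14, 15, 20, 21, 22, 23, 24}
|A + A| = 24

|A + A| = 24


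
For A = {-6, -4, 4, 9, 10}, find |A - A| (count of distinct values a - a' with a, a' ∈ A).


A - A = {a - a' : a, a' ∈ A}; |A| = 5.
Bounds: 2|A|-1 ≤ |A - A| ≤ |A|² - |A| + 1, i.e. 9 ≤ |A - A| ≤ 21.
Note: 0 ∈ A - A always (from a - a). The set is symmetric: if d ∈ A - A then -d ∈ A - A.
Enumerate nonzero differences d = a - a' with a > a' (then include -d):
Positive differences: {1, 2, 5, 6, 8, 10, 13, 14, 15, 16}
Full difference set: {0} ∪ (positive diffs) ∪ (negative diffs).
|A - A| = 1 + 2·10 = 21 (matches direct enumeration: 21).

|A - A| = 21


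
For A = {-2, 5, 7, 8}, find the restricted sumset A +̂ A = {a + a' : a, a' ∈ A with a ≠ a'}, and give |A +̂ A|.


Restricted sumset: A +̂ A = {a + a' : a ∈ A, a' ∈ A, a ≠ a'}.
Equivalently, take A + A and drop any sum 2a that is achievable ONLY as a + a for a ∈ A (i.e. sums representable only with equal summands).
Enumerate pairs (a, a') with a < a' (symmetric, so each unordered pair gives one sum; this covers all a ≠ a'):
  -2 + 5 = 3
  -2 + 7 = 5
  -2 + 8 = 6
  5 + 7 = 12
  5 + 8 = 13
  7 + 8 = 15
Collected distinct sums: {3, 5, 6, 12, 13, 15}
|A +̂ A| = 6
(Reference bound: |A +̂ A| ≥ 2|A| - 3 for |A| ≥ 2, with |A| = 4 giving ≥ 5.)

|A +̂ A| = 6


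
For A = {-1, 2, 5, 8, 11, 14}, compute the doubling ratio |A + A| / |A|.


|A| = 6.
Compute A + A by enumerating all 36 pairs.
A + A = {-2, 1, 4, 7, 10, 13, 16, 19, 22, 25, 28}, so |A + A| = 11.
K = |A + A| / |A| = 11/6 (already in lowest terms) ≈ 1.8333.
Reference: AP of size 6 gives K = 11/6 ≈ 1.8333; a fully generic set of size 6 gives K ≈ 3.5000.

|A| = 6, |A + A| = 11, K = 11/6.


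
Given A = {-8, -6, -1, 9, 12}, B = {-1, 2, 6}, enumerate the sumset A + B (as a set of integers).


A + B = {a + b : a ∈ A, b ∈ B}.
Enumerate all |A|·|B| = 5·3 = 15 pairs (a, b) and collect distinct sums.
a = -8: -8+-1=-9, -8+2=-6, -8+6=-2
a = -6: -6+-1=-7, -6+2=-4, -6+6=0
a = -1: -1+-1=-2, -1+2=1, -1+6=5
a = 9: 9+-1=8, 9+2=11, 9+6=15
a = 12: 12+-1=11, 12+2=14, 12+6=18
Collecting distinct sums: A + B = {-9, -7, -6, -4, -2, 0, 1, 5, 8, 11, 14, 15, 18}
|A + B| = 13

A + B = {-9, -7, -6, -4, -2, 0, 1, 5, 8, 11, 14, 15, 18}


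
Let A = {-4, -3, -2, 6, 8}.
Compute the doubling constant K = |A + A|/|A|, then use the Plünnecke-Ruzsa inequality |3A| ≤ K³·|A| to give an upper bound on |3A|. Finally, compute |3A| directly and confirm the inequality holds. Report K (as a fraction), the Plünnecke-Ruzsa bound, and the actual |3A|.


|A| = 5.
Step 1: Compute A + A by enumerating all 25 pairs.
A + A = {-8, -7, -6, -5, -4, 2, 3, 4, 5, 6, 12, 14, 16}, so |A + A| = 13.
Step 2: Doubling constant K = |A + A|/|A| = 13/5 = 13/5 ≈ 2.6000.
Step 3: Plünnecke-Ruzsa gives |3A| ≤ K³·|A| = (2.6000)³ · 5 ≈ 87.8800.
Step 4: Compute 3A = A + A + A directly by enumerating all triples (a,b,c) ∈ A³; |3A| = 25.
Step 5: Check 25 ≤ 87.8800? Yes ✓.

K = 13/5, Plünnecke-Ruzsa bound K³|A| ≈ 87.8800, |3A| = 25, inequality holds.


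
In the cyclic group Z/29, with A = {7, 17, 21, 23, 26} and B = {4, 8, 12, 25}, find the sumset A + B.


Work in Z/29Z: reduce every sum a + b modulo 29.
Enumerate all 20 pairs:
a = 7: 7+4=11, 7+8=15, 7+12=19, 7+25=3
a = 17: 17+4=21, 17+8=25, 17+12=0, 17+25=13
a = 21: 21+4=25, 21+8=0, 21+12=4, 21+25=17
a = 23: 23+4=27, 23+8=2, 23+12=6, 23+25=19
a = 26: 26+4=1, 26+8=5, 26+12=9, 26+25=22
Distinct residues collected: {0, 1, 2, 3, 4, 5, 6, 9, 11, 13, 15, 17, 19, 21, 22, 25, 27}
|A + B| = 17 (out of 29 total residues).

A + B = {0, 1, 2, 3, 4, 5, 6, 9, 11, 13, 15, 17, 19, 21, 22, 25, 27}


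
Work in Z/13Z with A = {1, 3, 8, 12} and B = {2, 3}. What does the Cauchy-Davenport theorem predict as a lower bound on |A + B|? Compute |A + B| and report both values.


Cauchy-Davenport: |A + B| ≥ min(p, |A| + |B| - 1) for A, B nonempty in Z/pZ.
|A| = 4, |B| = 2, p = 13.
CD lower bound = min(13, 4 + 2 - 1) = min(13, 5) = 5.
Compute A + B mod 13 directly:
a = 1: 1+2=3, 1+3=4
a = 3: 3+2=5, 3+3=6
a = 8: 8+2=10, 8+3=11
a = 12: 12+2=1, 12+3=2
A + B = {1, 2, 3, 4, 5, 6, 10, 11}, so |A + B| = 8.
Verify: 8 ≥ 5? Yes ✓.

CD lower bound = 5, actual |A + B| = 8.


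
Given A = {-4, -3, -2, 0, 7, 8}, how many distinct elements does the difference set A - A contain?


A - A = {a - a' : a, a' ∈ A}; |A| = 6.
Bounds: 2|A|-1 ≤ |A - A| ≤ |A|² - |A| + 1, i.e. 11 ≤ |A - A| ≤ 31.
Note: 0 ∈ A - A always (from a - a). The set is symmetric: if d ∈ A - A then -d ∈ A - A.
Enumerate nonzero differences d = a - a' with a > a' (then include -d):
Positive differences: {1, 2, 3, 4, 7, 8, 9, 10, 11, 12}
Full difference set: {0} ∪ (positive diffs) ∪ (negative diffs).
|A - A| = 1 + 2·10 = 21 (matches direct enumeration: 21).

|A - A| = 21


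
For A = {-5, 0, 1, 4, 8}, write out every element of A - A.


A - A = {a - a' : a, a' ∈ A}.
Compute a - a' for each ordered pair (a, a'):
a = -5: -5--5=0, -5-0=-5, -5-1=-6, -5-4=-9, -5-8=-13
a = 0: 0--5=5, 0-0=0, 0-1=-1, 0-4=-4, 0-8=-8
a = 1: 1--5=6, 1-0=1, 1-1=0, 1-4=-3, 1-8=-7
a = 4: 4--5=9, 4-0=4, 4-1=3, 4-4=0, 4-8=-4
a = 8: 8--5=13, 8-0=8, 8-1=7, 8-4=4, 8-8=0
Collecting distinct values (and noting 0 appears from a-a):
A - A = {-13, -9, -8, -7, -6, -5, -4, -3, -1, 0, 1, 3, 4, 5, 6, 7, 8, 9, 13}
|A - A| = 19

A - A = {-13, -9, -8, -7, -6, -5, -4, -3, -1, 0, 1, 3, 4, 5, 6, 7, 8, 9, 13}


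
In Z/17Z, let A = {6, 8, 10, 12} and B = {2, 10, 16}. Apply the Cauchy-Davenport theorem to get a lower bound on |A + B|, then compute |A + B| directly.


Cauchy-Davenport: |A + B| ≥ min(p, |A| + |B| - 1) for A, B nonempty in Z/pZ.
|A| = 4, |B| = 3, p = 17.
CD lower bound = min(17, 4 + 3 - 1) = min(17, 6) = 6.
Compute A + B mod 17 directly:
a = 6: 6+2=8, 6+10=16, 6+16=5
a = 8: 8+2=10, 8+10=1, 8+16=7
a = 10: 10+2=12, 10+10=3, 10+16=9
a = 12: 12+2=14, 12+10=5, 12+16=11
A + B = {1, 3, 5, 7, 8, 9, 10, 11, 12, 14, 16}, so |A + B| = 11.
Verify: 11 ≥ 6? Yes ✓.

CD lower bound = 6, actual |A + B| = 11.


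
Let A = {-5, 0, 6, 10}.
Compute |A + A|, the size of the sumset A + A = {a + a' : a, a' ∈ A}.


A + A = {a + a' : a, a' ∈ A}; |A| = 4.
General bounds: 2|A| - 1 ≤ |A + A| ≤ |A|(|A|+1)/2, i.e. 7 ≤ |A + A| ≤ 10.
Lower bound 2|A|-1 is attained iff A is an arithmetic progression.
Enumerate sums a + a' for a ≤ a' (symmetric, so this suffices):
a = -5: -5+-5=-10, -5+0=-5, -5+6=1, -5+10=5
a = 0: 0+0=0, 0+6=6, 0+10=10
a = 6: 6+6=12, 6+10=16
a = 10: 10+10=20
Distinct sums: {-10, -5, 0, 1, 5, 6, 10, 12, 16, 20}
|A + A| = 10

|A + A| = 10


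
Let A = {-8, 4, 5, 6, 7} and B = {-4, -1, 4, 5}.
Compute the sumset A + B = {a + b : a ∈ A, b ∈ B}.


A + B = {a + b : a ∈ A, b ∈ B}.
Enumerate all |A|·|B| = 5·4 = 20 pairs (a, b) and collect distinct sums.
a = -8: -8+-4=-12, -8+-1=-9, -8+4=-4, -8+5=-3
a = 4: 4+-4=0, 4+-1=3, 4+4=8, 4+5=9
a = 5: 5+-4=1, 5+-1=4, 5+4=9, 5+5=10
a = 6: 6+-4=2, 6+-1=5, 6+4=10, 6+5=11
a = 7: 7+-4=3, 7+-1=6, 7+4=11, 7+5=12
Collecting distinct sums: A + B = {-12, -9, -4, -3, 0, 1, 2, 3, 4, 5, 6, 8, 9, 10, 11, 12}
|A + B| = 16

A + B = {-12, -9, -4, -3, 0, 1, 2, 3, 4, 5, 6, 8, 9, 10, 11, 12}


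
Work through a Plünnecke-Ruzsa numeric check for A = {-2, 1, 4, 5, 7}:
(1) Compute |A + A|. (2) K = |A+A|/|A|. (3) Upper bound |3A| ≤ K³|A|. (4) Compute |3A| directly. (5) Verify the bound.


|A| = 5.
Step 1: Compute A + A by enumerating all 25 pairs.
A + A = {-4, -1, 2, 3, 5, 6, 8, 9, 10, 11, 12, 14}, so |A + A| = 12.
Step 2: Doubling constant K = |A + A|/|A| = 12/5 = 12/5 ≈ 2.4000.
Step 3: Plünnecke-Ruzsa gives |3A| ≤ K³·|A| = (2.4000)³ · 5 ≈ 69.1200.
Step 4: Compute 3A = A + A + A directly by enumerating all triples (a,b,c) ∈ A³; |3A| = 21.
Step 5: Check 21 ≤ 69.1200? Yes ✓.

K = 12/5, Plünnecke-Ruzsa bound K³|A| ≈ 69.1200, |3A| = 21, inequality holds.


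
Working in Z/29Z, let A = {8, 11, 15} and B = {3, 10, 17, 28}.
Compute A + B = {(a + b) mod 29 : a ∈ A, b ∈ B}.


Work in Z/29Z: reduce every sum a + b modulo 29.
Enumerate all 12 pairs:
a = 8: 8+3=11, 8+10=18, 8+17=25, 8+28=7
a = 11: 11+3=14, 11+10=21, 11+17=28, 11+28=10
a = 15: 15+3=18, 15+10=25, 15+17=3, 15+28=14
Distinct residues collected: {3, 7, 10, 11, 14, 18, 21, 25, 28}
|A + B| = 9 (out of 29 total residues).

A + B = {3, 7, 10, 11, 14, 18, 21, 25, 28}


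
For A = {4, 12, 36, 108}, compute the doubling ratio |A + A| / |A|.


|A| = 4.
Compute A + A by enumerating all 16 pairs.
A + A = {8, 16, 24, 40, 48, 72, 112, 120, 144, 216}, so |A + A| = 10.
K = |A + A| / |A| = 10/4 = 5/2 ≈ 2.5000.
Reference: AP of size 4 gives K = 7/4 ≈ 1.7500; a fully generic set of size 4 gives K ≈ 2.5000.

|A| = 4, |A + A| = 10, K = 10/4 = 5/2.


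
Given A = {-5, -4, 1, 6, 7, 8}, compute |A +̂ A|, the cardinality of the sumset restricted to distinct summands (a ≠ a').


Restricted sumset: A +̂ A = {a + a' : a ∈ A, a' ∈ A, a ≠ a'}.
Equivalently, take A + A and drop any sum 2a that is achievable ONLY as a + a for a ∈ A (i.e. sums representable only with equal summands).
Enumerate pairs (a, a') with a < a' (symmetric, so each unordered pair gives one sum; this covers all a ≠ a'):
  -5 + -4 = -9
  -5 + 1 = -4
  -5 + 6 = 1
  -5 + 7 = 2
  -5 + 8 = 3
  -4 + 1 = -3
  -4 + 6 = 2
  -4 + 7 = 3
  -4 + 8 = 4
  1 + 6 = 7
  1 + 7 = 8
  1 + 8 = 9
  6 + 7 = 13
  6 + 8 = 14
  7 + 8 = 15
Collected distinct sums: {-9, -4, -3, 1, 2, 3, 4, 7, 8, 9, 13, 14, 15}
|A +̂ A| = 13
(Reference bound: |A +̂ A| ≥ 2|A| - 3 for |A| ≥ 2, with |A| = 6 giving ≥ 9.)

|A +̂ A| = 13


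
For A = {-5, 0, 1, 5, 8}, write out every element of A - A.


A - A = {a - a' : a, a' ∈ A}.
Compute a - a' for each ordered pair (a, a'):
a = -5: -5--5=0, -5-0=-5, -5-1=-6, -5-5=-10, -5-8=-13
a = 0: 0--5=5, 0-0=0, 0-1=-1, 0-5=-5, 0-8=-8
a = 1: 1--5=6, 1-0=1, 1-1=0, 1-5=-4, 1-8=-7
a = 5: 5--5=10, 5-0=5, 5-1=4, 5-5=0, 5-8=-3
a = 8: 8--5=13, 8-0=8, 8-1=7, 8-5=3, 8-8=0
Collecting distinct values (and noting 0 appears from a-a):
A - A = {-13, -10, -8, -7, -6, -5, -4, -3, -1, 0, 1, 3, 4, 5, 6, 7, 8, 10, 13}
|A - A| = 19

A - A = {-13, -10, -8, -7, -6, -5, -4, -3, -1, 0, 1, 3, 4, 5, 6, 7, 8, 10, 13}


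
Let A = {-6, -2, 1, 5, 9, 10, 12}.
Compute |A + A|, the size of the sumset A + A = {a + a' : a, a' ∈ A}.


A + A = {a + a' : a, a' ∈ A}; |A| = 7.
General bounds: 2|A| - 1 ≤ |A + A| ≤ |A|(|A|+1)/2, i.e. 13 ≤ |A + A| ≤ 28.
Lower bound 2|A|-1 is attained iff A is an arithmetic progression.
Enumerate sums a + a' for a ≤ a' (symmetric, so this suffices):
a = -6: -6+-6=-12, -6+-2=-8, -6+1=-5, -6+5=-1, -6+9=3, -6+10=4, -6+12=6
a = -2: -2+-2=-4, -2+1=-1, -2+5=3, -2+9=7, -2+10=8, -2+12=10
a = 1: 1+1=2, 1+5=6, 1+9=10, 1+10=11, 1+12=13
a = 5: 5+5=10, 5+9=14, 5+10=15, 5+12=17
a = 9: 9+9=18, 9+10=19, 9+12=21
a = 10: 10+10=20, 10+12=22
a = 12: 12+12=24
Distinct sums: {-12, -8, -5, -4, -1, 2, 3, 4, 6, 7, 8, 10, 11, 13, 14, 15, 17, 18, 19, 20, 21, 22, 24}
|A + A| = 23

|A + A| = 23


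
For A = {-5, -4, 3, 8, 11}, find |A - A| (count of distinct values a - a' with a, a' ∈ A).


A - A = {a - a' : a, a' ∈ A}; |A| = 5.
Bounds: 2|A|-1 ≤ |A - A| ≤ |A|² - |A| + 1, i.e. 9 ≤ |A - A| ≤ 21.
Note: 0 ∈ A - A always (from a - a). The set is symmetric: if d ∈ A - A then -d ∈ A - A.
Enumerate nonzero differences d = a - a' with a > a' (then include -d):
Positive differences: {1, 3, 5, 7, 8, 12, 13, 15, 16}
Full difference set: {0} ∪ (positive diffs) ∪ (negative diffs).
|A - A| = 1 + 2·9 = 19 (matches direct enumeration: 19).

|A - A| = 19


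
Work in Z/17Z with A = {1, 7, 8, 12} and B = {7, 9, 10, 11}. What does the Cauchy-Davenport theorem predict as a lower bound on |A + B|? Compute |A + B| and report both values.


Cauchy-Davenport: |A + B| ≥ min(p, |A| + |B| - 1) for A, B nonempty in Z/pZ.
|A| = 4, |B| = 4, p = 17.
CD lower bound = min(17, 4 + 4 - 1) = min(17, 7) = 7.
Compute A + B mod 17 directly:
a = 1: 1+7=8, 1+9=10, 1+10=11, 1+11=12
a = 7: 7+7=14, 7+9=16, 7+10=0, 7+11=1
a = 8: 8+7=15, 8+9=0, 8+10=1, 8+11=2
a = 12: 12+7=2, 12+9=4, 12+10=5, 12+11=6
A + B = {0, 1, 2, 4, 5, 6, 8, 10, 11, 12, 14, 15, 16}, so |A + B| = 13.
Verify: 13 ≥ 7? Yes ✓.

CD lower bound = 7, actual |A + B| = 13.


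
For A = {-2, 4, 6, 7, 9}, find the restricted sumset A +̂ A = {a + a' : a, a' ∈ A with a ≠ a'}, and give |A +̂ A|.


Restricted sumset: A +̂ A = {a + a' : a ∈ A, a' ∈ A, a ≠ a'}.
Equivalently, take A + A and drop any sum 2a that is achievable ONLY as a + a for a ∈ A (i.e. sums representable only with equal summands).
Enumerate pairs (a, a') with a < a' (symmetric, so each unordered pair gives one sum; this covers all a ≠ a'):
  -2 + 4 = 2
  -2 + 6 = 4
  -2 + 7 = 5
  -2 + 9 = 7
  4 + 6 = 10
  4 + 7 = 11
  4 + 9 = 13
  6 + 7 = 13
  6 + 9 = 15
  7 + 9 = 16
Collected distinct sums: {2, 4, 5, 7, 10, 11, 13, 15, 16}
|A +̂ A| = 9
(Reference bound: |A +̂ A| ≥ 2|A| - 3 for |A| ≥ 2, with |A| = 5 giving ≥ 7.)

|A +̂ A| = 9


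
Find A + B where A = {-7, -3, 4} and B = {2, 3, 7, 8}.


A + B = {a + b : a ∈ A, b ∈ B}.
Enumerate all |A|·|B| = 3·4 = 12 pairs (a, b) and collect distinct sums.
a = -7: -7+2=-5, -7+3=-4, -7+7=0, -7+8=1
a = -3: -3+2=-1, -3+3=0, -3+7=4, -3+8=5
a = 4: 4+2=6, 4+3=7, 4+7=11, 4+8=12
Collecting distinct sums: A + B = {-5, -4, -1, 0, 1, 4, 5, 6, 7, 11, 12}
|A + B| = 11

A + B = {-5, -4, -1, 0, 1, 4, 5, 6, 7, 11, 12}


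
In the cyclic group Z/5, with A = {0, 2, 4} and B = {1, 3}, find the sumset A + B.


Work in Z/5Z: reduce every sum a + b modulo 5.
Enumerate all 6 pairs:
a = 0: 0+1=1, 0+3=3
a = 2: 2+1=3, 2+3=0
a = 4: 4+1=0, 4+3=2
Distinct residues collected: {0, 1, 2, 3}
|A + B| = 4 (out of 5 total residues).

A + B = {0, 1, 2, 3}


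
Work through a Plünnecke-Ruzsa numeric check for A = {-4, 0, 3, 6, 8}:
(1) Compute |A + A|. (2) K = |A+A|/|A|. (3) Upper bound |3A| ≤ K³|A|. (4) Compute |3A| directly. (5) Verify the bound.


|A| = 5.
Step 1: Compute A + A by enumerating all 25 pairs.
A + A = {-8, -4, -1, 0, 2, 3, 4, 6, 8, 9, 11, 12, 14, 16}, so |A + A| = 14.
Step 2: Doubling constant K = |A + A|/|A| = 14/5 = 14/5 ≈ 2.8000.
Step 3: Plünnecke-Ruzsa gives |3A| ≤ K³·|A| = (2.8000)³ · 5 ≈ 109.7600.
Step 4: Compute 3A = A + A + A directly by enumerating all triples (a,b,c) ∈ A³; |3A| = 27.
Step 5: Check 27 ≤ 109.7600? Yes ✓.

K = 14/5, Plünnecke-Ruzsa bound K³|A| ≈ 109.7600, |3A| = 27, inequality holds.


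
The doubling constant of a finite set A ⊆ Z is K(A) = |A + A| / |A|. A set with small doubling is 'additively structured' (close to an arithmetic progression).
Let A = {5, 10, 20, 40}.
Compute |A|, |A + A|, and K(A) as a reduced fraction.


|A| = 4.
Compute A + A by enumerating all 16 pairs.
A + A = {10, 15, 20, 25, 30, 40, 45, 50, 60, 80}, so |A + A| = 10.
K = |A + A| / |A| = 10/4 = 5/2 ≈ 2.5000.
Reference: AP of size 4 gives K = 7/4 ≈ 1.7500; a fully generic set of size 4 gives K ≈ 2.5000.

|A| = 4, |A + A| = 10, K = 10/4 = 5/2.


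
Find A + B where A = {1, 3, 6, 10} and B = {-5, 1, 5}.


A + B = {a + b : a ∈ A, b ∈ B}.
Enumerate all |A|·|B| = 4·3 = 12 pairs (a, b) and collect distinct sums.
a = 1: 1+-5=-4, 1+1=2, 1+5=6
a = 3: 3+-5=-2, 3+1=4, 3+5=8
a = 6: 6+-5=1, 6+1=7, 6+5=11
a = 10: 10+-5=5, 10+1=11, 10+5=15
Collecting distinct sums: A + B = {-4, -2, 1, 2, 4, 5, 6, 7, 8, 11, 15}
|A + B| = 11

A + B = {-4, -2, 1, 2, 4, 5, 6, 7, 8, 11, 15}


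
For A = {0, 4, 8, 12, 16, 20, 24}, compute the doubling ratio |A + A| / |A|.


|A| = 7.
Compute A + A by enumerating all 49 pairs.
A + A = {0, 4, 8, 12, 16, 20, 24, 28, 32, 36, 40, 44, 48}, so |A + A| = 13.
K = |A + A| / |A| = 13/7 (already in lowest terms) ≈ 1.8571.
Reference: AP of size 7 gives K = 13/7 ≈ 1.8571; a fully generic set of size 7 gives K ≈ 4.0000.

|A| = 7, |A + A| = 13, K = 13/7.


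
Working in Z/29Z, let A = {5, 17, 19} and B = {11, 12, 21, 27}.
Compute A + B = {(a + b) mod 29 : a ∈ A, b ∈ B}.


Work in Z/29Z: reduce every sum a + b modulo 29.
Enumerate all 12 pairs:
a = 5: 5+11=16, 5+12=17, 5+21=26, 5+27=3
a = 17: 17+11=28, 17+12=0, 17+21=9, 17+27=15
a = 19: 19+11=1, 19+12=2, 19+21=11, 19+27=17
Distinct residues collected: {0, 1, 2, 3, 9, 11, 15, 16, 17, 26, 28}
|A + B| = 11 (out of 29 total residues).

A + B = {0, 1, 2, 3, 9, 11, 15, 16, 17, 26, 28}


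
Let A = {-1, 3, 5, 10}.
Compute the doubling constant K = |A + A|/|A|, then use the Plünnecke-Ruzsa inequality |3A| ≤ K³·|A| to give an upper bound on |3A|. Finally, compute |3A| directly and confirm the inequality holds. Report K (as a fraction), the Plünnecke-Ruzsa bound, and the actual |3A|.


|A| = 4.
Step 1: Compute A + A by enumerating all 16 pairs.
A + A = {-2, 2, 4, 6, 8, 9, 10, 13, 15, 20}, so |A + A| = 10.
Step 2: Doubling constant K = |A + A|/|A| = 10/4 = 10/4 ≈ 2.5000.
Step 3: Plünnecke-Ruzsa gives |3A| ≤ K³·|A| = (2.5000)³ · 4 ≈ 62.5000.
Step 4: Compute 3A = A + A + A directly by enumerating all triples (a,b,c) ∈ A³; |3A| = 19.
Step 5: Check 19 ≤ 62.5000? Yes ✓.

K = 10/4, Plünnecke-Ruzsa bound K³|A| ≈ 62.5000, |3A| = 19, inequality holds.


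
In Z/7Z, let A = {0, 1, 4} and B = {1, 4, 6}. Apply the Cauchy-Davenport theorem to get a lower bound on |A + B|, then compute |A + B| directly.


Cauchy-Davenport: |A + B| ≥ min(p, |A| + |B| - 1) for A, B nonempty in Z/pZ.
|A| = 3, |B| = 3, p = 7.
CD lower bound = min(7, 3 + 3 - 1) = min(7, 5) = 5.
Compute A + B mod 7 directly:
a = 0: 0+1=1, 0+4=4, 0+6=6
a = 1: 1+1=2, 1+4=5, 1+6=0
a = 4: 4+1=5, 4+4=1, 4+6=3
A + B = {0, 1, 2, 3, 4, 5, 6}, so |A + B| = 7.
Verify: 7 ≥ 5? Yes ✓.

CD lower bound = 5, actual |A + B| = 7.
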